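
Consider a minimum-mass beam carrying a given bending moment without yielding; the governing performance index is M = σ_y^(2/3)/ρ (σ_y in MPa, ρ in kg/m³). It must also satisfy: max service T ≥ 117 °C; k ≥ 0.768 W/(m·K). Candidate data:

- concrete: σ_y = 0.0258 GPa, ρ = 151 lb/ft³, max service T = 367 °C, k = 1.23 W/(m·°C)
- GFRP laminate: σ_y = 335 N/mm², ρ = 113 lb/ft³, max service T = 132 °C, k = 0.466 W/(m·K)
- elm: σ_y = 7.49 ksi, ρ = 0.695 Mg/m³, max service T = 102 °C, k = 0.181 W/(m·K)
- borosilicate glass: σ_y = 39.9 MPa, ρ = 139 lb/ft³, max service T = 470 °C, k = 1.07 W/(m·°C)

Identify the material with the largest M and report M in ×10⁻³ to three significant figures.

Screen on constraints: max service T ≥ 117 °C; k ≥ 0.768 W/(m·K). Survivors: concrete, borosilicate glass.
After converting to SI:
  concrete: σ_y = 25.80 MPa, ρ = 2419 kg/m³
  borosilicate glass: σ_y = 39.90 MPa, ρ = 2227 kg/m³
  borosilicate glass: M = 5.24×10⁻³
  concrete: M = 3.61×10⁻³
The maximum is for borosilicate glass.

borosilicate glass, M = 5.24×10⁻³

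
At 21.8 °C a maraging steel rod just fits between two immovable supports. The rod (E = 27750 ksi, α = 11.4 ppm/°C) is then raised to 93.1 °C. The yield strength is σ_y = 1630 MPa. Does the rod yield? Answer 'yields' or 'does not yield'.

does not yield

E = 27750 ksi = 191.3 GPa.
ΔT = 71.30 K. Constrained thermal stress σ = E·α·ΔT = 191.3×10³ MPa × 11.4×10⁻⁶ × 71.30 = 156 MPa (compressive).
Compare to σ_y = 1630 MPa: σ < σ_y, so it does not yield.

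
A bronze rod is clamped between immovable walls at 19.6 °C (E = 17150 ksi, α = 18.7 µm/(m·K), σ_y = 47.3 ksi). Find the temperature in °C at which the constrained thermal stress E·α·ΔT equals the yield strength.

167 °C

E = 17150 ksi = 118.2 GPa.
σ_y = 47.3 ksi = 326.1 MPa.
E·α·ΔT = 326.1 MPa ⇒ ΔT = 326.1 / (118.2×10³ × 18.7×10⁻⁶) = 147.5 K.
T = 19.6 + 147.5 = 167.1 °C.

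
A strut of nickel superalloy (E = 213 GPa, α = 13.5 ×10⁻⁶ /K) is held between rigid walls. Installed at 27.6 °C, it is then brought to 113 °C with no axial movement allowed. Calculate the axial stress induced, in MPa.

246 MPa

ΔT = 85.40 K. Constrained thermal stress σ = E·α·ΔT = 213.0×10³ MPa × 13.5×10⁻⁶ × 85.40 = 246 MPa (compressive).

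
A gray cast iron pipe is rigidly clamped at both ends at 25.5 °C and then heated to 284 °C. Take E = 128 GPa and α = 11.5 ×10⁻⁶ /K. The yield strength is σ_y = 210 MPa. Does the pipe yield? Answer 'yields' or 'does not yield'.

ΔT = 258.5 K. Constrained thermal stress σ = E·α·ΔT = 128.0×10³ MPa × 11.5×10⁻⁶ × 258.5 = 381 MPa (compressive).
Compare to σ_y = 210 MPa: σ ≥ σ_y, so it yields.

yields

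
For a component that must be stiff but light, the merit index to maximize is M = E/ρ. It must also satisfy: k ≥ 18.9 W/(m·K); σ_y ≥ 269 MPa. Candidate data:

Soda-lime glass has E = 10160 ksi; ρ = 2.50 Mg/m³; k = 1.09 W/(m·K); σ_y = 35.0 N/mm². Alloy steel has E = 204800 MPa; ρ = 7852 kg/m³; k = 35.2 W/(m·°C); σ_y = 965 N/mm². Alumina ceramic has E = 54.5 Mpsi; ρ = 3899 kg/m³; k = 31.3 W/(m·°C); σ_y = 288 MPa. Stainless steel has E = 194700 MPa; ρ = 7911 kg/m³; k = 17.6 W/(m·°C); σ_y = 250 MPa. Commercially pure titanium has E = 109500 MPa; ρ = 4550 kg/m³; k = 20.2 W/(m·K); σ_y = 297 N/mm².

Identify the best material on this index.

alumina ceramic

Screen on constraints: k ≥ 18.9 W/(m·K); σ_y ≥ 269 MPa. Survivors: alloy steel, alumina ceramic, commercially pure titanium.
Normalizing units and computing the index:
  alloy steel: E = 204.8 GPa, ρ = 7852 kg/m³
  alumina ceramic: E = 375.8 GPa, ρ = 3899 kg/m³
  commercially pure titanium: E = 109.5 GPa, ρ = 4550 kg/m³
  alumina ceramic: M = 96.4 MN·m/kg
  alloy steel: M = 26.1 MN·m/kg
  commercially pure titanium: M = 24.1 MN·m/kg
Alumina ceramic has the largest M.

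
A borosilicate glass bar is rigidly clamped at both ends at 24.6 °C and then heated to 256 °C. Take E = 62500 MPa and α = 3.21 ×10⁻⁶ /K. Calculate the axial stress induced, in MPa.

46.4 MPa

E = 62500 MPa = 62.50 GPa.
ΔT = 231.4 K. Constrained thermal stress σ = E·α·ΔT = 62.50×10³ MPa × 3.21×10⁻⁶ × 231.4 = 46.4 MPa (compressive).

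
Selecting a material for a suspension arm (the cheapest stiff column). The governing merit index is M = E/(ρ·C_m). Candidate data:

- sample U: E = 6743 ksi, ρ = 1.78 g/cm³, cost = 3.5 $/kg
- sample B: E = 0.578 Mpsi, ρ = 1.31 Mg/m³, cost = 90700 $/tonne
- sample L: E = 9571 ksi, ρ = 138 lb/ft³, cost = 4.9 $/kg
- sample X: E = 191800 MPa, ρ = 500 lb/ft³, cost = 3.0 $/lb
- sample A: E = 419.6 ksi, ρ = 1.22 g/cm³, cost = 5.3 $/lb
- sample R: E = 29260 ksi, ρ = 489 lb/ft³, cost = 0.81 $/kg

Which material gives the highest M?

sample R

Convert each candidate to consistent units, then evaluate M:
  sample U: E = 46.49 GPa, ρ = 1780 kg/m³, cost = 3.500 $/kg
  sample B: E = 3.985 GPa, ρ = 1310 kg/m³, cost = 90.70 $/kg
  sample L: E = 65.99 GPa, ρ = 2211 kg/m³, cost = 4.900 $/kg
  sample X: E = 191.8 GPa, ρ = 8009 kg/m³, cost = 6.614 $/kg
  sample A: E = 2.893 GPa, ρ = 1220 kg/m³, cost = 11.68 $/kg
  sample R: E = 201.7 GPa, ρ = 7833 kg/m³, cost = 0.8100 $/kg
  sample R: M = 31.8 MN·m per $
  sample U: M = 7.46 MN·m per $
  sample L: M = 6.09 MN·m per $
  sample X: M = 3.62 MN·m per $
  sample A: M = 0.203 MN·m per $
  sample B: M = 0.0335 MN·m per $
Sample R ranks first.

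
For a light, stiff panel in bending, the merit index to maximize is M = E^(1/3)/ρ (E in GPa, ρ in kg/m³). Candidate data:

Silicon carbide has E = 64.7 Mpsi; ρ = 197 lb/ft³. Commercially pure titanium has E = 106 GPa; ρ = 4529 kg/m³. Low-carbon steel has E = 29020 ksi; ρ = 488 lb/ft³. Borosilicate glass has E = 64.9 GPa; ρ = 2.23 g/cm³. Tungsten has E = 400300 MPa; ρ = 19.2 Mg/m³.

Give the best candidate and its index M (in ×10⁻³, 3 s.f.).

silicon carbide, M = 2.42×10⁻³

In SI units:
  silicon carbide: E = 446.1 GPa, ρ = 3156 kg/m³
  commercially pure titanium: E = 106.0 GPa, ρ = 4529 kg/m³
  low-carbon steel: E = 200.1 GPa, ρ = 7817 kg/m³
  borosilicate glass: E = 64.90 GPa, ρ = 2230 kg/m³
  tungsten: E = 400.3 GPa, ρ = 19200 kg/m³
  silicon carbide: M = 2.42×10⁻³
  borosilicate glass: M = 1.80×10⁻³
  commercially pure titanium: M = 1.04×10⁻³
  low-carbon steel: M = 0.748×10⁻³
  tungsten: M = 0.384×10⁻³
Highest index: silicon carbide.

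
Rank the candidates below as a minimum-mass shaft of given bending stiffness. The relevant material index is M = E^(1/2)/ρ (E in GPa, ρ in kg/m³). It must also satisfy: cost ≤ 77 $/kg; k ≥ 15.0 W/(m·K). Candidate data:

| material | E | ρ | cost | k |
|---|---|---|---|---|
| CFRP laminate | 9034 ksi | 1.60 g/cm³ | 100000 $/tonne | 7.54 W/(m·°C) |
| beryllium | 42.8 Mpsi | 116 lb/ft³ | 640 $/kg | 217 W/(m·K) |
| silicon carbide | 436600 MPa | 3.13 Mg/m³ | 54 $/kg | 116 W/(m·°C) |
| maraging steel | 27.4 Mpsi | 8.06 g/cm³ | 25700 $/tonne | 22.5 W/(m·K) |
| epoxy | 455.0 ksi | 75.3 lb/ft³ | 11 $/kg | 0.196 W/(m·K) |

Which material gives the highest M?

silicon carbide

Screen on constraints: cost ≤ 77 $/kg; k ≥ 15.0 W/(m·K). Survivors: silicon carbide, maraging steel.
Putting every candidate on a common basis:
  silicon carbide: E = 436.6 GPa, ρ = 3130 kg/m³
  maraging steel: E = 188.9 GPa, ρ = 8060 kg/m³
  silicon carbide: M = 6.68×10⁻³
  maraging steel: M = 1.71×10⁻³
The maximum is for silicon carbide.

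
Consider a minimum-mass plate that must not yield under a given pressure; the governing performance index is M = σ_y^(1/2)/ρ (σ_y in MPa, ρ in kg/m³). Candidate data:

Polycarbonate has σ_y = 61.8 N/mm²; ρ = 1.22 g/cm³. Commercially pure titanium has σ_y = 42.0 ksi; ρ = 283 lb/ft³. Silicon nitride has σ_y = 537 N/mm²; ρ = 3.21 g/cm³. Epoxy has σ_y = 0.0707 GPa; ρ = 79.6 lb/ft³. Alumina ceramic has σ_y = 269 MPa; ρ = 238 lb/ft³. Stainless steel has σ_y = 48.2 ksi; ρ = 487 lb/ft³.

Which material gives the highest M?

silicon nitride

After converting to SI:
  polycarbonate: σ_y = 61.80 MPa, ρ = 1220 kg/m³
  commercially pure titanium: σ_y = 289.6 MPa, ρ = 4533 kg/m³
  silicon nitride: σ_y = 537.0 MPa, ρ = 3210 kg/m³
  epoxy: σ_y = 70.70 MPa, ρ = 1275 kg/m³
  alumina ceramic: σ_y = 269.0 MPa, ρ = 3812 kg/m³
  stainless steel: σ_y = 332.3 MPa, ρ = 7801 kg/m³
  silicon nitride: M = 7.22×10⁻³
  epoxy: M = 6.59×10⁻³
  polycarbonate: M = 6.44×10⁻³
  alumina ceramic: M = 4.30×10⁻³
  commercially pure titanium: M = 3.75×10⁻³
  stainless steel: M = 2.34×10⁻³
Silicon nitride has the largest M.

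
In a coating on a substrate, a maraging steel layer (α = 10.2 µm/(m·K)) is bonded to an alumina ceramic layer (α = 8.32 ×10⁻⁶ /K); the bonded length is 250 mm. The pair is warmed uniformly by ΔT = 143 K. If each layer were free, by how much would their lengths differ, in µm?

Δα = |10.2 − 8.32|×10⁻⁶/K = 1.88×10⁻⁶/K.
ΔL_mismatch = Δα·L·ΔT = 1.88×10⁻⁶ × 250.0 mm × 143.0 K = 67.2 µm.

67.2 µm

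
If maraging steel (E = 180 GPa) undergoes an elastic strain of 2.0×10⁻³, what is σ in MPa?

σ = E·ε = 180000 MPa × 2.0×10⁻³ = 360 MPa.

360 MPa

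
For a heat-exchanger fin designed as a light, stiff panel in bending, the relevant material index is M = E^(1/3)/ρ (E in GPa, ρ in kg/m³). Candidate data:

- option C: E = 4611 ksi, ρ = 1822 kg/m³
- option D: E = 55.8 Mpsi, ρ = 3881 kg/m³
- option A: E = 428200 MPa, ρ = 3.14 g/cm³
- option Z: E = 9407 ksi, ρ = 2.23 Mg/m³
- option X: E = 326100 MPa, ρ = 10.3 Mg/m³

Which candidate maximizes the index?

Putting every candidate on a common basis:
  option C: E = 31.79 GPa, ρ = 1822 kg/m³
  option D: E = 384.7 GPa, ρ = 3881 kg/m³
  option A: E = 428.2 GPa, ρ = 3140 kg/m³
  option Z: E = 64.86 GPa, ρ = 2230 kg/m³
  option X: E = 326.1 GPa, ρ = 10300 kg/m³
  option A: M = 2.40×10⁻³
  option D: M = 1.87×10⁻³
  option Z: M = 1.80×10⁻³
  option C: M = 1.74×10⁻³
  option X: M = 0.668×10⁻³
Option A has the largest M.

option A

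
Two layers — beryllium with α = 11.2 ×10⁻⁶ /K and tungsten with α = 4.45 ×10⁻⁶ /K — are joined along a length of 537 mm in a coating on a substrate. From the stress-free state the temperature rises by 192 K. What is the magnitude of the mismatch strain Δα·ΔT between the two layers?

1.30×10⁻³

Δα = |11.2 − 4.45|×10⁻⁶/K = 6.75×10⁻⁶/K.
Mismatch strain = Δα·ΔT = 6.75×10⁻⁶ × 192.0 = 1.30×10⁻³.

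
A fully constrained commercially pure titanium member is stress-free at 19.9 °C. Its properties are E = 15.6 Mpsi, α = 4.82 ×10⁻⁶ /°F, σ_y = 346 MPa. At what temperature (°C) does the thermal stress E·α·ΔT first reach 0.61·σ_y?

E = 15.6 Mpsi = 107.6 GPa.
α = 4.82×10⁻⁶/°F × 9/5 = 8.68×10⁻⁶/K.
E·α·ΔT = 211.1 MPa ⇒ ΔT = 211.1 / (107.6×10³ × 8.68×10⁻⁶) = 226.2 K.
T = 19.9 + 226.2 = 246.1 °C.

246 °C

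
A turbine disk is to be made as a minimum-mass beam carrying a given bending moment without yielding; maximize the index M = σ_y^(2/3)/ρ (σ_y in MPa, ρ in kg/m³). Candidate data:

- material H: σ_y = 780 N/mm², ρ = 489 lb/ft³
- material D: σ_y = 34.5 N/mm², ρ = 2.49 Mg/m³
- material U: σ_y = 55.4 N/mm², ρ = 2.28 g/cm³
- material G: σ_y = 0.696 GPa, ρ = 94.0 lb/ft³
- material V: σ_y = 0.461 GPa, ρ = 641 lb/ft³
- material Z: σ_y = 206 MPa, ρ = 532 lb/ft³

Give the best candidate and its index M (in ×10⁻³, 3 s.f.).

material G, M = 52.2×10⁻³

Convert each candidate to consistent units, then evaluate M:
  material H: σ_y = 780.0 MPa, ρ = 7833 kg/m³
  material D: σ_y = 34.50 MPa, ρ = 2490 kg/m³
  material U: σ_y = 55.40 MPa, ρ = 2280 kg/m³
  material G: σ_y = 696.0 MPa, ρ = 1506 kg/m³
  material V: σ_y = 461.0 MPa, ρ = 10270 kg/m³
  material Z: σ_y = 206.0 MPa, ρ = 8522 kg/m³
  material G: M = 52.2×10⁻³
  material H: M = 10.8×10⁻³
  material U: M = 6.37×10⁻³
  material V: M = 5.81×10⁻³
  material D: M = 4.26×10⁻³
  material Z: M = 4.09×10⁻³
Highest index: material G.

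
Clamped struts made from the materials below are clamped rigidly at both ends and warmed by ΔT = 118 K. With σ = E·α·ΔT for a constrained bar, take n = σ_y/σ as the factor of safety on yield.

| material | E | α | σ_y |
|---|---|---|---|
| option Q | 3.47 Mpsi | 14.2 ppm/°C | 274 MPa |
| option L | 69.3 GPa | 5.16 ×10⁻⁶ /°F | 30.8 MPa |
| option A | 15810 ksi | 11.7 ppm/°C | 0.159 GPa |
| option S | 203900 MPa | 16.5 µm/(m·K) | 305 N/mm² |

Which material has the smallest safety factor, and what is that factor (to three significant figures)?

Per material, after unit conversion:
  option Q: E = 23.92, α = 14.2, σ_y = 274.0 → σ = 40.1 MPa, n = 6.83
  option L: E = 69.30, α = 9.29, σ_y = 30.80 → σ = 76.0 MPa, n = 0.406
  option A: E = 109.0, α = 11.7, σ_y = 159.0 → σ = 150 MPa, n = 1.06
  option S: E = 203.9, α = 16.5, σ_y = 305.0 → σ = 397 MPa, n = 0.768
Smallest n: option L with n = 0.406.

option L, n = 0.406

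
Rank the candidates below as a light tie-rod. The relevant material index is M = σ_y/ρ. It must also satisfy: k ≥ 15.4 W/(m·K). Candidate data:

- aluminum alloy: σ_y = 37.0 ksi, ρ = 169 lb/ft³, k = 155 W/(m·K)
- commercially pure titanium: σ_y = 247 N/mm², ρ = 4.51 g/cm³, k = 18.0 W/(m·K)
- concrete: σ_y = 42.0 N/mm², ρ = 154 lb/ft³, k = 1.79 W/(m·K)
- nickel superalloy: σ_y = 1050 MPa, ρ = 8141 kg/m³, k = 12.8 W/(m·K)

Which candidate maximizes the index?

aluminum alloy

Screen on constraints: k ≥ 15.4 W/(m·K). Survivors: aluminum alloy, commercially pure titanium.
In SI units:
  aluminum alloy: σ_y = 255.1 MPa, ρ = 2707 kg/m³
  commercially pure titanium: σ_y = 247.0 MPa, ρ = 4510 kg/m³
  aluminum alloy: M = 94.2 kN·m/kg
  commercially pure titanium: M = 54.8 kN·m/kg
The maximum is for aluminum alloy.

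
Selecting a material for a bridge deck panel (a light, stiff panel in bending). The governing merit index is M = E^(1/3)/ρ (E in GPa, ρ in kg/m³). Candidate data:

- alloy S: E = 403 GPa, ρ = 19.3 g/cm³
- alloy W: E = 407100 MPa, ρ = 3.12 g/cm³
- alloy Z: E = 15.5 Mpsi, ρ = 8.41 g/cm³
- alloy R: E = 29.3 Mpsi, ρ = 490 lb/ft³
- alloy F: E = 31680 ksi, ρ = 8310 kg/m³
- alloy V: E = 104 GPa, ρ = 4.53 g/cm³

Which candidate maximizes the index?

Putting every candidate on a common basis:
  alloy S: E = 403.0 GPa, ρ = 19300 kg/m³
  alloy W: E = 407.1 GPa, ρ = 3120 kg/m³
  alloy Z: E = 106.9 GPa, ρ = 8410 kg/m³
  alloy R: E = 202.0 GPa, ρ = 7849 kg/m³
  alloy F: E = 218.4 GPa, ρ = 8310 kg/m³
  alloy V: E = 104.0 GPa, ρ = 4530 kg/m³
  alloy W: M = 2.38×10⁻³
  alloy V: M = 1.04×10⁻³
  alloy R: M = 0.748×10⁻³
  alloy F: M = 0.725×10⁻³
  alloy Z: M = 0.564×10⁻³
  alloy S: M = 0.383×10⁻³
Alloy W ranks first.

alloy W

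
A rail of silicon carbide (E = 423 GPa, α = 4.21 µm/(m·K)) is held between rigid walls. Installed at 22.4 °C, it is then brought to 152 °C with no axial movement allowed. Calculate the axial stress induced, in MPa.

231 MPa

ΔT = 129.6 K. Constrained thermal stress σ = E·α·ΔT = 423.0×10³ MPa × 4.21×10⁻⁶ × 129.6 = 231 MPa (compressive).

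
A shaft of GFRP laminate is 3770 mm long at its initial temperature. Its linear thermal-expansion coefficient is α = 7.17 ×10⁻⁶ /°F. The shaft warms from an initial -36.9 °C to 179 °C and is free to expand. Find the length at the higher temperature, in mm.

3780.5 mm

Convert α: 7.17×10⁻⁶/°F × (9/5) = 12.9×10⁻⁶/K.
ΔT = 179 − (-36.9) = 215.9 K.
ΔL = α·L₀·ΔT = 12.9×10⁻⁶ × 3770 mm × 215.9 K = 10.5 mm.
L = L₀ + ΔL = 3770 + 10.5 = 3780.5 mm.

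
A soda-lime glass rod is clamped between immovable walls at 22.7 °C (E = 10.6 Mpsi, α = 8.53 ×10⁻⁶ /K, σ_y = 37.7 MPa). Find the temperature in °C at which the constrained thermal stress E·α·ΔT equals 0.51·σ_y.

53.5 °C

E = 10.6 Mpsi = 73.08 GPa.
E·α·ΔT = 19.23 MPa ⇒ ΔT = 19.23 / (73.08×10³ × 8.53×10⁻⁶) = 30.84 K.
T = 22.7 + 30.84 = 53.54 °C.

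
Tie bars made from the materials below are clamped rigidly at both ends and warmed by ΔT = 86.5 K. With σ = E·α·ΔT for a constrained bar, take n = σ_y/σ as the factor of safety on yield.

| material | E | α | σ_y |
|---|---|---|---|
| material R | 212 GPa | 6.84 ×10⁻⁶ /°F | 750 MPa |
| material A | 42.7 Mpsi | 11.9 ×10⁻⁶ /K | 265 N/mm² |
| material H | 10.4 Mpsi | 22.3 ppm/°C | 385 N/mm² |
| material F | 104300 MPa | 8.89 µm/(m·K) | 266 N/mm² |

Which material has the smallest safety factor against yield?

material A

In consistent units (E in GPa, α in ×10⁻⁶/K, σ_y in MPa):
  material R: E = 212.0, α = 12.3, σ_y = 750.0 → σ = 226 MPa, n = 3.32
  material A: E = 294.4, α = 11.9, σ_y = 265.0 → σ = 303 MPa, n = 0.874
  material H: E = 71.71, α = 22.3, σ_y = 385.0 → σ = 138 MPa, n = 2.78
  material F: E = 104.3, α = 8.89, σ_y = 266.0 → σ = 80.2 MPa, n = 3.32
Material A has the lowest safety factor, n = 0.874.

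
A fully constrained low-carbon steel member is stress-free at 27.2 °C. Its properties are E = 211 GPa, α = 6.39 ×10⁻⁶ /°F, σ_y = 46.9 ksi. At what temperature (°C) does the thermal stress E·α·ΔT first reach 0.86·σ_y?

α = 6.39×10⁻⁶/°F × 9/5 = 11.5×10⁻⁶/K.
σ_y = 46.9 ksi = 323.4 MPa.
E·α·ΔT = 278.1 MPa ⇒ ΔT = 278.1 / (211.0×10³ × 11.5×10⁻⁶) = 114.6 K.
T = 27.2 + 114.6 = 141.8 °C.

142 °C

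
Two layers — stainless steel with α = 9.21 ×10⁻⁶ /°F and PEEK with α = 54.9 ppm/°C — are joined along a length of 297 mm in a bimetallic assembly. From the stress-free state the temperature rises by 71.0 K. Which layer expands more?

PEEK

stainless steel: α = 9.21×10⁻⁶/°F × 9/5 = 16.6×10⁻⁶/K.
α(stainless steel) = 16.6×10⁻⁶/K vs α(PEEK) = 54.9×10⁻⁶/K.
Higher α expands more for the same ΔT: PEEK.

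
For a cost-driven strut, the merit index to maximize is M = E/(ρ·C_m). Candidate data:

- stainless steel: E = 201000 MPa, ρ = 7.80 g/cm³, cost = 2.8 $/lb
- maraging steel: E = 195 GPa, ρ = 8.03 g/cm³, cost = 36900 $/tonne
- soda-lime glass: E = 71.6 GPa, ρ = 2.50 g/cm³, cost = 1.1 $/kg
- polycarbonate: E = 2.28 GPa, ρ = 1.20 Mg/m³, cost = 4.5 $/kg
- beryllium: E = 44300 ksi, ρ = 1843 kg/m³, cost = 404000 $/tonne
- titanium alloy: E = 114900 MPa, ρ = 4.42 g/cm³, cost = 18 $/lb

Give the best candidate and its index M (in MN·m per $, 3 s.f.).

soda-lime glass, M = 26.0 MN·m per $

After converting to SI:
  stainless steel: E = 201.0 GPa, ρ = 7800 kg/m³, cost = 6.173 $/kg
  maraging steel: E = 195.0 GPa, ρ = 8030 kg/m³, cost = 36.90 $/kg
  soda-lime glass: E = 71.60 GPa, ρ = 2500 kg/m³, cost = 1.100 $/kg
  polycarbonate: E = 2.280 GPa, ρ = 1200 kg/m³, cost = 4.500 $/kg
  beryllium: E = 305.4 GPa, ρ = 1843 kg/m³, cost = 404.0 $/kg
  titanium alloy: E = 114.9 GPa, ρ = 4420 kg/m³, cost = 39.68 $/kg
  soda-lime glass: M = 26.0 MN·m per $
  stainless steel: M = 4.17 MN·m per $
  maraging steel: M = 0.658 MN·m per $
  titanium alloy: M = 0.655 MN·m per $
  polycarbonate: M = 0.422 MN·m per $
  beryllium: M = 0.410 MN·m per $
The maximum is for soda-lime glass.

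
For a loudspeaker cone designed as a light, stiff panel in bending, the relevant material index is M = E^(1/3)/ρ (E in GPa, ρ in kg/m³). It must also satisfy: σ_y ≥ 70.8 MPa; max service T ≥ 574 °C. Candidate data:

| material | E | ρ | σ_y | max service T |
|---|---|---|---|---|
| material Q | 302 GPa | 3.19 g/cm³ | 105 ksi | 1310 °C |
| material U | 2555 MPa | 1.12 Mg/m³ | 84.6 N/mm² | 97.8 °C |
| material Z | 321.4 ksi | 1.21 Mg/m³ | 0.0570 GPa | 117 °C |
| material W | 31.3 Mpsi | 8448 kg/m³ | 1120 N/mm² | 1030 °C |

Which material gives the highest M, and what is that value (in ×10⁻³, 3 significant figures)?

material Q, M = 2.10×10⁻³

Screen on constraints: σ_y ≥ 70.8 MPa; max service T ≥ 574 °C. Survivors: material Q, material W.
After converting to SI:
  material Q: E = 302.0 GPa, ρ = 3190 kg/m³
  material W: E = 215.8 GPa, ρ = 8448 kg/m³
  material Q: M = 2.10×10⁻³
  material W: M = 0.710×10⁻³
The maximum is for material Q.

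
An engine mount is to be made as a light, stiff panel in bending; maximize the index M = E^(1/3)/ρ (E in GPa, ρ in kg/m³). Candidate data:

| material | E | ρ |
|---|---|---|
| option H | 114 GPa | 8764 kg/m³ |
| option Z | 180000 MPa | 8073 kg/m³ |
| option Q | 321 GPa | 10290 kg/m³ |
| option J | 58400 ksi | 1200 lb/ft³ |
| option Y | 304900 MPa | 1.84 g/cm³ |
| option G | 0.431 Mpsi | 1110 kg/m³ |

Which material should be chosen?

In SI units:
  option H: E = 114.0 GPa, ρ = 8764 kg/m³
  option Z: E = 180.0 GPa, ρ = 8073 kg/m³
  option Q: E = 321.0 GPa, ρ = 10290 kg/m³
  option J: E = 402.7 GPa, ρ = 19220 kg/m³
  option Y: E = 304.9 GPa, ρ = 1840 kg/m³
  option G: E = 2.972 GPa, ρ = 1110 kg/m³
  option Y: M = 3.66×10⁻³
  option G: M = 1.30×10⁻³
  option Z: M = 0.699×10⁻³
  option Q: M = 0.665×10⁻³
  option H: M = 0.553×10⁻³
  option J: M = 0.384×10⁻³
Option Y has the largest M.

option Y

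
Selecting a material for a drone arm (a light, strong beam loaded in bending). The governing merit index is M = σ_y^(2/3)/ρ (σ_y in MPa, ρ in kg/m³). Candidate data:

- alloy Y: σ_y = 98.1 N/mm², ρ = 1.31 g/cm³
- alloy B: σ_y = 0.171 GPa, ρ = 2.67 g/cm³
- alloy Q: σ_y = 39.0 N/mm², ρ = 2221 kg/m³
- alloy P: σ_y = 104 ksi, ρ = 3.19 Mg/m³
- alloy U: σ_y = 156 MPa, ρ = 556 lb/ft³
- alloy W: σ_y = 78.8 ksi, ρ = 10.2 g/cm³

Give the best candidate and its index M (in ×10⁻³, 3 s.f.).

In SI units:
  alloy Y: σ_y = 98.10 MPa, ρ = 1310 kg/m³
  alloy B: σ_y = 171.0 MPa, ρ = 2670 kg/m³
  alloy Q: σ_y = 39.00 MPa, ρ = 2221 kg/m³
  alloy P: σ_y = 717.1 MPa, ρ = 3190 kg/m³
  alloy U: σ_y = 156.0 MPa, ρ = 8906 kg/m³
  alloy W: σ_y = 543.3 MPa, ρ = 10200 kg/m³
  alloy P: M = 25.1×10⁻³
  alloy Y: M = 16.2×10⁻³
  alloy B: M = 11.5×10⁻³
  alloy W: M = 6.53×10⁻³
  alloy Q: M = 5.18×10⁻³
  alloy U: M = 3.25×10⁻³
Alloy P has the largest M.

alloy P, M = 25.1×10⁻³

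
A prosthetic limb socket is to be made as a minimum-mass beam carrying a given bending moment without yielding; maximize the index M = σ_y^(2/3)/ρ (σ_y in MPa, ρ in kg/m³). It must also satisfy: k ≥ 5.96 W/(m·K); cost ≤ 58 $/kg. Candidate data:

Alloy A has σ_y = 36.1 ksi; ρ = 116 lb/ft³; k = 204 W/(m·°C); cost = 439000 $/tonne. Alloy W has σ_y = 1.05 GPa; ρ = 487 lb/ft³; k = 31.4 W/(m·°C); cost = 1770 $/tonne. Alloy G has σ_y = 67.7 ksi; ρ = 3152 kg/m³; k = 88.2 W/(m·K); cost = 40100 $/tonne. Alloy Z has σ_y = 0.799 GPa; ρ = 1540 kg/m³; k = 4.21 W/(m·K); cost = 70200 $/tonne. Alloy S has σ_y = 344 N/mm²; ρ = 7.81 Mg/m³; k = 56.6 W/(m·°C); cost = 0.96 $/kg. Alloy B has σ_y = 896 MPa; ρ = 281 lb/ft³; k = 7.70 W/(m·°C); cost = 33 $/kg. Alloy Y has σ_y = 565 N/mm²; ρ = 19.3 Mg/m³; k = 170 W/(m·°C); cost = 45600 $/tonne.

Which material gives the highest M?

alloy B

Screen on constraints: k ≥ 5.96 W/(m·K); cost ≤ 58 $/kg. Survivors: alloy W, alloy G, alloy S, alloy B, alloy Y.
Putting every candidate on a common basis:
  alloy W: σ_y = 1050 MPa, ρ = 7801 kg/m³
  alloy G: σ_y = 466.8 MPa, ρ = 3152 kg/m³
  alloy S: σ_y = 344.0 MPa, ρ = 7810 kg/m³
  alloy B: σ_y = 896.0 MPa, ρ = 4501 kg/m³
  alloy Y: σ_y = 565.0 MPa, ρ = 19300 kg/m³
  alloy B: M = 20.6×10⁻³
  alloy G: M = 19.1×10⁻³
  alloy W: M = 13.2×10⁻³
  alloy S: M = 6.29×10⁻³
  alloy Y: M = 3.54×10⁻³
Alloy B ranks first.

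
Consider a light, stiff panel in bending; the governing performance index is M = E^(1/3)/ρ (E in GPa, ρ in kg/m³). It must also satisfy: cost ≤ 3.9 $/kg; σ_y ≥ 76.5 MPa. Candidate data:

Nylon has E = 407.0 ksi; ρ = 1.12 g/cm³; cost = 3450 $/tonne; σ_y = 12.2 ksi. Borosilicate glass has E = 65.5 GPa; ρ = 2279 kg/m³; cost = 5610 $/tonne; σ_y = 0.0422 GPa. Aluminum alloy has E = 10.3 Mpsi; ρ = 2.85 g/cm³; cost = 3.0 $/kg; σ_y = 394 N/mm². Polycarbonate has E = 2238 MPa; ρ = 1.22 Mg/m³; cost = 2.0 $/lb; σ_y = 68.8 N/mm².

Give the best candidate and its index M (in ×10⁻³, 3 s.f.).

Screen on constraints: cost ≤ 3.9 $/kg; σ_y ≥ 76.5 MPa. Survivors: nylon, aluminum alloy.
In SI units:
  nylon: E = 2.806 GPa, ρ = 1120 kg/m³
  aluminum alloy: E = 71.02 GPa, ρ = 2850 kg/m³
  aluminum alloy: M = 1.45×10⁻³
  nylon: M = 1.26×10⁻³
Highest index: aluminum alloy.

aluminum alloy, M = 1.45×10⁻³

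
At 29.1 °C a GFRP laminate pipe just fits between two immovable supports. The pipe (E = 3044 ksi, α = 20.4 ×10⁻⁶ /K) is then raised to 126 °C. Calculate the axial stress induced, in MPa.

E = 3044 ksi = 20.99 GPa.
ΔT = 96.90 K. Constrained thermal stress σ = E·α·ΔT = 20.99×10³ MPa × 20.4×10⁻⁶ × 96.90 = 41.5 MPa (compressive).

41.5 MPa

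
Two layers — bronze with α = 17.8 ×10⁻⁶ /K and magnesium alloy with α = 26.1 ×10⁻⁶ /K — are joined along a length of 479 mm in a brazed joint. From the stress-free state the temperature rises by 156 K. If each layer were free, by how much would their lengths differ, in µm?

Δα = |17.8 − 26.1|×10⁻⁶/K = 8.30×10⁻⁶/K.
ΔL_mismatch = Δα·L·ΔT = 8.30×10⁻⁶ × 479.0 mm × 156.0 K = 620 µm.

620 µm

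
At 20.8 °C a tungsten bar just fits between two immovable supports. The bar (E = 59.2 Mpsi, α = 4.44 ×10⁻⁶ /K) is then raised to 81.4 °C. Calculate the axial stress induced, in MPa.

E = 59.2 Mpsi = 408.2 GPa.
ΔT = 60.60 K. Constrained thermal stress σ = E·α·ΔT = 408.2×10³ MPa × 4.44×10⁻⁶ × 60.60 = 110 MPa (compressive).

110 MPa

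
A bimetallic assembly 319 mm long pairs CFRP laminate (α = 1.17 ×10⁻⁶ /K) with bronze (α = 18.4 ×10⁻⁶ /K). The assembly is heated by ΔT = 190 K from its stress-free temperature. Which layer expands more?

bronze

α(CFRP laminate) = 1.17×10⁻⁶/K vs α(bronze) = 18.4×10⁻⁶/K.
Higher α expands more for the same ΔT: bronze.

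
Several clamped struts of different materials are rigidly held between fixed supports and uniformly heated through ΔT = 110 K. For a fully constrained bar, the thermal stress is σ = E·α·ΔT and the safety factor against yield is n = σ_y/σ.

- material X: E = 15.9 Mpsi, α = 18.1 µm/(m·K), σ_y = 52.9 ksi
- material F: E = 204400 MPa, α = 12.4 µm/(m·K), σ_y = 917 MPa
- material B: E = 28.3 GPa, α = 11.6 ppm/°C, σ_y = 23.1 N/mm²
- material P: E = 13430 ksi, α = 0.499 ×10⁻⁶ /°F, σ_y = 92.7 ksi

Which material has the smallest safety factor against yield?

With everything in SI (GPa, ×10⁻⁶/K, MPa):
  material X: E = 109.6, α = 18.1, σ_y = 364.7 → σ = 218 MPa, n = 1.67
  material F: E = 204.4, α = 12.4, σ_y = 917.0 → σ = 279 MPa, n = 3.29
  material B: E = 28.30, α = 11.6, σ_y = 23.10 → σ = 36.1 MPa, n = 0.640
  material P: E = 92.60, α = 0.898, σ_y = 639.1 → σ = 9.15 MPa, n = 69.9
Smallest n: material B with n = 0.640.

material B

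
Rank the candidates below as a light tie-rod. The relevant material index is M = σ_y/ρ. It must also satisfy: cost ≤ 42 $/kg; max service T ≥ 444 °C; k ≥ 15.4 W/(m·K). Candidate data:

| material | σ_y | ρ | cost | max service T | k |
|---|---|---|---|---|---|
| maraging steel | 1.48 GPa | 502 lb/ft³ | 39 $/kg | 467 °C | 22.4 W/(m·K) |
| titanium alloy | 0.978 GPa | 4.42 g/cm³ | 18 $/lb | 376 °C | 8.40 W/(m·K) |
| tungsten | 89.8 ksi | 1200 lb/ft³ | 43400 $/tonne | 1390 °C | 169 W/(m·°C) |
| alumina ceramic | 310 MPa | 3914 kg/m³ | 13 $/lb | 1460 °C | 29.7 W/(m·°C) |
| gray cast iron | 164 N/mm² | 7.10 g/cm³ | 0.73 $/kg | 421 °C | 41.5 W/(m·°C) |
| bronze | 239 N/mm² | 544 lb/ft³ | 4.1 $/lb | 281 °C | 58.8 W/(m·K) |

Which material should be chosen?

Screen on constraints: cost ≤ 42 $/kg; max service T ≥ 444 °C; k ≥ 15.4 W/(m·K). Survivors: maraging steel, alumina ceramic.
Normalizing units and computing the index:
  maraging steel: σ_y = 1480 MPa, ρ = 8041 kg/m³
  alumina ceramic: σ_y = 310.0 MPa, ρ = 3914 kg/m³
  maraging steel: M = 184 kN·m/kg
  alumina ceramic: M = 79.2 kN·m/kg
Highest index: maraging steel.

maraging steel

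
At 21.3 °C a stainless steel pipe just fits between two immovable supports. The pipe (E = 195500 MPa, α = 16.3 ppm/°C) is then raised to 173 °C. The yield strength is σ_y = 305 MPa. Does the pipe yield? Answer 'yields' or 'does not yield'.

E = 195500 MPa = 195.5 GPa.
ΔT = 151.7 K. Constrained thermal stress σ = E·α·ΔT = 195.5×10³ MPa × 16.3×10⁻⁶ × 151.7 = 483 MPa (compressive).
Compare to σ_y = 305 MPa: σ ≥ σ_y, so it yields.

yields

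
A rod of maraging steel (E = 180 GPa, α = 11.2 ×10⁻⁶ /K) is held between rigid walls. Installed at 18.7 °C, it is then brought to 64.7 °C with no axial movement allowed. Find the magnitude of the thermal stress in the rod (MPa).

92.7 MPa

ΔT = 46.00 K. Constrained thermal stress σ = E·α·ΔT = 180.0×10³ MPa × 11.2×10⁻⁶ × 46.00 = 92.7 MPa (compressive).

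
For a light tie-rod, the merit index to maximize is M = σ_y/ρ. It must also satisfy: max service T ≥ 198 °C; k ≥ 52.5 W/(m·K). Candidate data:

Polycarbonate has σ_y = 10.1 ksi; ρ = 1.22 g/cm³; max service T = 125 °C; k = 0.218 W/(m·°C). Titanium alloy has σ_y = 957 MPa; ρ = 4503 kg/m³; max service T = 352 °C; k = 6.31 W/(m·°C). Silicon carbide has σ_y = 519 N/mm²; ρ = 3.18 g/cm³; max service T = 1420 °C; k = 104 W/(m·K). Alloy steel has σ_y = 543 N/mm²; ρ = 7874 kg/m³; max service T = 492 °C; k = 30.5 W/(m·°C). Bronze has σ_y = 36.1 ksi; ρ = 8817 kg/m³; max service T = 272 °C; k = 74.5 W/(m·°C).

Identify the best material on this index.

Screen on constraints: max service T ≥ 198 °C; k ≥ 52.5 W/(m·K). Survivors: silicon carbide, bronze.
Normalizing units and computing the index:
  silicon carbide: σ_y = 519.0 MPa, ρ = 3180 kg/m³
  bronze: σ_y = 248.9 MPa, ρ = 8817 kg/m³
  silicon carbide: M = 163 kN·m/kg
  bronze: M = 28.2 kN·m/kg
The maximum is for silicon carbide.

silicon carbide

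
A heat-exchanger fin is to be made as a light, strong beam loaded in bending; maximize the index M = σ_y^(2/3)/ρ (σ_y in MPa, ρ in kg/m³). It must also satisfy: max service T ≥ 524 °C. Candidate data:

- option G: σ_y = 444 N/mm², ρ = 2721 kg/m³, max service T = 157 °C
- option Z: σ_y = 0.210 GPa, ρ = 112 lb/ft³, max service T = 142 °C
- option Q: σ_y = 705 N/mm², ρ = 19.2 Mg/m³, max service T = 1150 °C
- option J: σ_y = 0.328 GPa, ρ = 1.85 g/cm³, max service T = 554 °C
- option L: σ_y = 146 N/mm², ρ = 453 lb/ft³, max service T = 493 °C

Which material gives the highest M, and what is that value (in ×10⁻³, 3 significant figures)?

option J, M = 25.7×10⁻³

Screen on constraints: max service T ≥ 524 °C. Survivors: option Q, option J.
In SI units:
  option Q: σ_y = 705.0 MPa, ρ = 19200 kg/m³
  option J: σ_y = 328.0 MPa, ρ = 1850 kg/m³
  option J: M = 25.7×10⁻³
  option Q: M = 4.13×10⁻³
Highest index: option J.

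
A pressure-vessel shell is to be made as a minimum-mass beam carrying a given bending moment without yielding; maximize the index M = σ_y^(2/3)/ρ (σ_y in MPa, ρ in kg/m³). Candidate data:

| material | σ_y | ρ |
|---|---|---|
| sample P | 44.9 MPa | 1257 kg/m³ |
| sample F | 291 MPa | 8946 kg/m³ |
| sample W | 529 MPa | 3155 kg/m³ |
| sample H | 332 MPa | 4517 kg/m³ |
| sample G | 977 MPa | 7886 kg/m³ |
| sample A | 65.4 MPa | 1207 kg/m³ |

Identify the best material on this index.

Per-candidate index values:
  sample W: M = 20.7×10⁻³
  sample A: M = 13.4×10⁻³
  sample G: M = 12.5×10⁻³
  sample H: M = 10.6×10⁻³
  sample P: M = 10.0×10⁻³
  sample F: M = 4.91×10⁻³
Sample W has the largest M.

sample W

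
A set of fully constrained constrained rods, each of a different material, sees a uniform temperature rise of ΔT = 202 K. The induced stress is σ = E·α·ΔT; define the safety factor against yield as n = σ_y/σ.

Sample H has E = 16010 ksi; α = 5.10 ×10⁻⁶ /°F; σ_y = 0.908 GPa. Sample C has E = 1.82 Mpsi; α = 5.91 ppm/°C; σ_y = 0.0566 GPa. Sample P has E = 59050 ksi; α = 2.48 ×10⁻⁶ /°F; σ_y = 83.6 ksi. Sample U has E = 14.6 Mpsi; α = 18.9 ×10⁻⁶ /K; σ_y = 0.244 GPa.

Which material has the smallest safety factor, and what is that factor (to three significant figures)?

sample U, n = 0.635

In consistent units (E in GPa, α in ×10⁻⁶/K, σ_y in MPa):
  sample H: E = 110.4, α = 9.18, σ_y = 908.0 → σ = 205 MPa, n = 4.44
  sample C: E = 12.55, α = 5.91, σ_y = 56.60 → σ = 15.0 MPa, n = 3.78
  sample P: E = 407.1, α = 4.46, σ_y = 576.4 → σ = 367 MPa, n = 1.57
  sample U: E = 100.7, α = 18.9, σ_y = 244.0 → σ = 384 MPa, n = 0.635
Sample U has the lowest safety factor, n = 0.635.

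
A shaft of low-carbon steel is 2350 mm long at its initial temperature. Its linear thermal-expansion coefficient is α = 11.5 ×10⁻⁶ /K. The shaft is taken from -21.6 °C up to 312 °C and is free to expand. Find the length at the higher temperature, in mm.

ΔT = 312 − (-21.6) = 333.6 K.
ΔL = α·L₀·ΔT = 11.5×10⁻⁶ × 2350 mm × 333.6 K = 9.02 mm.
L = L₀ + ΔL = 2350 + 9.02 = 2359.0 mm.

2359.0 mm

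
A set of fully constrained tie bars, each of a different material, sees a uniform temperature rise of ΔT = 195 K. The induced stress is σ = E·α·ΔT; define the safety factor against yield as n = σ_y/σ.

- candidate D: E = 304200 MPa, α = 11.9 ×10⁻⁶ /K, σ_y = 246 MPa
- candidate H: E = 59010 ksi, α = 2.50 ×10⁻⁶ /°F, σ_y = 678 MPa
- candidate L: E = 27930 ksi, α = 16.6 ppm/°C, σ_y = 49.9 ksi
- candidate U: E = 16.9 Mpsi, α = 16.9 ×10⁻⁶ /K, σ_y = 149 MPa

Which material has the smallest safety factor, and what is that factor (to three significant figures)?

candidate D, n = 0.348

In consistent units (E in GPa, α in ×10⁻⁶/K, σ_y in MPa):
  candidate D: E = 304.2, α = 11.9, σ_y = 246.0 → σ = 706 MPa, n = 0.348
  candidate H: E = 406.9, α = 4.50, σ_y = 678.0 → σ = 357 MPa, n = 1.90
  candidate L: E = 192.6, α = 16.6, σ_y = 344.0 → σ = 623 MPa, n = 0.552
  candidate U: E = 116.5, α = 16.9, σ_y = 149.0 → σ = 384 MPa, n = 0.388
Smallest n: candidate D with n = 0.348.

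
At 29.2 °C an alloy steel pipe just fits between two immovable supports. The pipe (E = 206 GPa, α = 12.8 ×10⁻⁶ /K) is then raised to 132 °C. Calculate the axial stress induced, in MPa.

ΔT = 102.8 K. Constrained thermal stress σ = E·α·ΔT = 206.0×10³ MPa × 12.8×10⁻⁶ × 102.8 = 271 MPa (compressive).

271 MPa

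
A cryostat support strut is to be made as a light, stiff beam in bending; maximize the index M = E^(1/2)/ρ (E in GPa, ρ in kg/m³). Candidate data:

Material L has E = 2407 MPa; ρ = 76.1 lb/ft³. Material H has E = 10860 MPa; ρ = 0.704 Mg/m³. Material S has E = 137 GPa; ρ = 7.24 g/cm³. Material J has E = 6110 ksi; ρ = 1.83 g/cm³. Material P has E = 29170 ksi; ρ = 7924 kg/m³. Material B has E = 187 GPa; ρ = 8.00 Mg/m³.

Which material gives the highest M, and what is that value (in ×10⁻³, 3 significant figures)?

material H, M = 4.68×10⁻³

Convert each candidate to consistent units, then evaluate M:
  material L: E = 2.407 GPa, ρ = 1219 kg/m³
  material H: E = 10.86 GPa, ρ = 704.0 kg/m³
  material S: E = 137.0 GPa, ρ = 7240 kg/m³
  material J: E = 42.13 GPa, ρ = 1830 kg/m³
  material P: E = 201.1 GPa, ρ = 7924 kg/m³
  material B: E = 187.0 GPa, ρ = 8000 kg/m³
  material H: M = 4.68×10⁻³
  material J: M = 3.55×10⁻³
  material P: M = 1.79×10⁻³
  material B: M = 1.71×10⁻³
  material S: M = 1.62×10⁻³
  material L: M = 1.27×10⁻³
Material H has the largest M.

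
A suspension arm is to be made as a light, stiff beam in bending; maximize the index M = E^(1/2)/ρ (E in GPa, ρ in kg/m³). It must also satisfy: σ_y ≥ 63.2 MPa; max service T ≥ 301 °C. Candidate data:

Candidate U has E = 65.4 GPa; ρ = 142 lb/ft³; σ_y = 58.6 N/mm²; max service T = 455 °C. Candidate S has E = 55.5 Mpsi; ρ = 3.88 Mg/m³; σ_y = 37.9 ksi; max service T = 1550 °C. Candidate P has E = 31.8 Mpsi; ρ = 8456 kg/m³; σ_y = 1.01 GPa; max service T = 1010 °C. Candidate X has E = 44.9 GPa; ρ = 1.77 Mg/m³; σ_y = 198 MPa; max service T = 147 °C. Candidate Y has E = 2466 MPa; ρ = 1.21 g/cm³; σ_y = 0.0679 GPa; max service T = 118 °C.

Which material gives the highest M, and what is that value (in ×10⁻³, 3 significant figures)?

candidate S, M = 5.04×10⁻³

Screen on constraints: σ_y ≥ 63.2 MPa; max service T ≥ 301 °C. Survivors: candidate S, candidate P.
Putting every candidate on a common basis:
  candidate S: E = 382.7 GPa, ρ = 3880 kg/m³
  candidate P: E = 219.3 GPa, ρ = 8456 kg/m³
  candidate S: M = 5.04×10⁻³
  candidate P: M = 1.75×10⁻³
Highest index: candidate S.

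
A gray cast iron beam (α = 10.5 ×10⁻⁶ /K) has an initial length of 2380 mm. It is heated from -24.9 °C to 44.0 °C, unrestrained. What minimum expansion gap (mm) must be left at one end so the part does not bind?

ΔT = 44.0 − (-24.9) = 68.90 K.
ΔL = α·L₀·ΔT = 10.5×10⁻⁶ × 2380 mm × 68.90 K = 1.72 mm.

1.72 mm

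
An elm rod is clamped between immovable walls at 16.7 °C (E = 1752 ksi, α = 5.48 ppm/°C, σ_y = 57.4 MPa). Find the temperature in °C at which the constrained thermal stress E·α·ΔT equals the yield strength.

884 °C

E = 1752 ksi = 12.08 GPa.
E·α·ΔT = 57.40 MPa ⇒ ΔT = 57.40 / (12.08×10³ × 5.48×10⁻⁶) = 867.1 K.
T = 16.7 + 867.1 = 883.8 °C.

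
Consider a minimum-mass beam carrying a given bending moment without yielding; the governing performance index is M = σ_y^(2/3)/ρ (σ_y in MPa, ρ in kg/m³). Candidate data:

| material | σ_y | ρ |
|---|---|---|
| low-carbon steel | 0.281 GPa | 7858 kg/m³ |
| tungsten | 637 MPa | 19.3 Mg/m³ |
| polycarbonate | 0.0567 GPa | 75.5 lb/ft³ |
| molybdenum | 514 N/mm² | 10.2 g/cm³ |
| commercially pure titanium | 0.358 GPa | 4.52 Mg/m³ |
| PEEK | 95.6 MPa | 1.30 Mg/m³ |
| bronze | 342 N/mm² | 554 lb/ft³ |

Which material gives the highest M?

Putting every candidate on a common basis:
  low-carbon steel: σ_y = 281.0 MPa, ρ = 7858 kg/m³
  tungsten: σ_y = 637.0 MPa, ρ = 19300 kg/m³
  polycarbonate: σ_y = 56.70 MPa, ρ = 1209 kg/m³
  molybdenum: σ_y = 514.0 MPa, ρ = 10200 kg/m³
  commercially pure titanium: σ_y = 358.0 MPa, ρ = 4520 kg/m³
  PEEK: σ_y = 95.60 MPa, ρ = 1300 kg/m³
  bronze: σ_y = 342.0 MPa, ρ = 8874 kg/m³
  PEEK: M = 16.1×10⁻³
  polycarbonate: M = 12.2×10⁻³
  commercially pure titanium: M = 11.2×10⁻³
  molybdenum: M = 6.29×10⁻³
  bronze: M = 5.51×10⁻³
  low-carbon steel: M = 5.46×10⁻³
  tungsten: M = 3.84×10⁻³
PEEK ranks first.

PEEK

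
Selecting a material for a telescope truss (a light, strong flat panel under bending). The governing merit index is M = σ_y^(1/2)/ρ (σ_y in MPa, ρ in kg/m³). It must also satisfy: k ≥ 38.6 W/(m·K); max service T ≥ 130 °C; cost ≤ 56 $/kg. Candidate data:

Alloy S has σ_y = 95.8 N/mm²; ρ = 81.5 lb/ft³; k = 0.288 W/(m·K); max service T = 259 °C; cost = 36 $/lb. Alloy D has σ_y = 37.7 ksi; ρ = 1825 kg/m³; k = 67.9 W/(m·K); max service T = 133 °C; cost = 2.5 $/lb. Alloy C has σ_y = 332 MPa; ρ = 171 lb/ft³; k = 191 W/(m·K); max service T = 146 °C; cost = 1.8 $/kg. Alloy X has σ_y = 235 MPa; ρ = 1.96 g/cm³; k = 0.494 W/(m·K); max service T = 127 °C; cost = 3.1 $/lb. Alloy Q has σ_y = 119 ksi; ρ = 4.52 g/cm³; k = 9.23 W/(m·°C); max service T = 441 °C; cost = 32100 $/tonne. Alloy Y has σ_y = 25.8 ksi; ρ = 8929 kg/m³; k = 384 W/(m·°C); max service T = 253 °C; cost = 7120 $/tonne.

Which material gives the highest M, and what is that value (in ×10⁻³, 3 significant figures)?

alloy D, M = 8.83×10⁻³

Screen on constraints: k ≥ 38.6 W/(m·K); max service T ≥ 130 °C; cost ≤ 56 $/kg. Survivors: alloy D, alloy C, alloy Y.
After converting to SI:
  alloy D: σ_y = 259.9 MPa, ρ = 1825 kg/m³
  alloy C: σ_y = 332.0 MPa, ρ = 2739 kg/m³
  alloy Y: σ_y = 177.9 MPa, ρ = 8929 kg/m³
  alloy D: M = 8.83×10⁻³
  alloy C: M = 6.65×10⁻³
  alloy Y: M = 1.49×10⁻³
Highest index: alloy D.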